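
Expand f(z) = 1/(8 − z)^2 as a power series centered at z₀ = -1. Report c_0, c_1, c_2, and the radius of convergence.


Let w = z − z₀, so z = z₀ + w.
Then 8 − z = 8 − (z₀ + w) = (8 − z₀) − w = 9 − w.
f(z) = 1/(9 − w)^2 = (1/(9)^2) · (1 − w/(9))^{−2}.
By the binomial series (1−u)^{−2} = Σ_{n≥0} C(n+1, 1) u^n for |u|<1, with u = w/(9):
  c_n = C(n+1, 1) / (9)^(n+2).
  c_0 = 1/(9)^2 = 1/81.
  c_1 = 2/(9)^3 = 2/729.
  c_2 = 3/(9)^4 = 1/2187.
The series is valid for |w/d| < 1, i.e. |z − z₀| < |d|.
Radius of convergence: R = |8 − z₀| = |9| = 9 (distance from z₀ to the singularity z = 8).

c_0 = 1/81, c_1 = 2/729, c_2 = 1/2187; R = 9.


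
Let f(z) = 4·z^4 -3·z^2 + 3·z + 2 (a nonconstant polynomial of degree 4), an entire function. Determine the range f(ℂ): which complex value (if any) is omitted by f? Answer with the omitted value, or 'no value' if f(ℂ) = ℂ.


Little Picard bounds the complement of f(ℂ) to at most one point.
For every w ∈ ℂ, the equation p(z) − w = 0 is a nonconstant polynomial in z and hence has at least one root by the fundamental theorem of algebra. So p is surjective onto ℂ, omitting no value.

Omitted value: no value.


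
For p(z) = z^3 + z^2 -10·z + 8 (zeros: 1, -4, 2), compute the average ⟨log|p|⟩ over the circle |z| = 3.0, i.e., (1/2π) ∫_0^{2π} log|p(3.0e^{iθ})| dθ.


Zeros: -4, 1, 2; r = 3.0.
Inside |z| < r: 1, 2. Outside (|z| ≥ r): -4.
p(0) = 8, so log|p(0)| = log(8) = 2.0794.
Apply Jensen: I(r) = log|p(0)| + Σ_k log(r/|z_k|), summed over zeros inside |z| < r.
  log(r/|z_k|) for z_k = 1: log(3.0/1) = 1.0986
  log(r/|z_k|) for z_k = 2: log(3.0/2) = 0.4055
  Outside zeros (-4) contribute nothing to the Jensen sum.
Sum over inside zeros: 1.5041.
I(r) = log|p(0)| + (inside sum) = 2.0794 + 1.5041 = 3.5835.
Note: since some zeros are outside |z| ≤ r, the simplified n·log(r) form does NOT apply — only the inside zeros contribute.

I(r) ≈ 3.5835.


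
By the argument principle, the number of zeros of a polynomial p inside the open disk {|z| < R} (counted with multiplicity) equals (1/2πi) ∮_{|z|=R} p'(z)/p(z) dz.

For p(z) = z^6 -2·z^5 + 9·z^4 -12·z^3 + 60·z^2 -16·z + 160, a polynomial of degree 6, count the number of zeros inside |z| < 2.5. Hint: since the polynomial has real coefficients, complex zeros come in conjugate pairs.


The zeros of p are: (-1 + 2i), (-1 - 2i), (2 + 2i), (2 - 2i), (0 + 2i), (0 - 2i).
Their magnitudes are: 2.236, 2.236, 2.828, 2.828, 2, 2.
Zeros with |z| < R = 2.5: (-1 + 2i), (-1 - 2i), (0 + 2i), (0 - 2i).
Count = 4.
By the argument principle, (1/2πi) ∮_{|z|=R} p'(z)/p(z) dz equals exactly this count.

Number of zeros inside |z| < 2.5: 4.


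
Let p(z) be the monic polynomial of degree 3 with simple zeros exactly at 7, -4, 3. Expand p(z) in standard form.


The polynomial is p(z) = ∏_{α ∈ S} (z − α), where S = {7, -4, 3}.
Expanding the product yields: p(z) = z^3 -6·z^2 -19·z + 84.
The resulting polynomial has degree 3 and real coefficients as required.

p(z) = z^3 -6·z^2 -19·z + 84.


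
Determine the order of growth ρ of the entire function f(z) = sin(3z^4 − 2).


Write sin(w) = (e^{iw} ± e^{−iw})/(2 or 2i), so |sin(w)| ≤ e^{|w|}. With w = 3z^4 − 2, |w| ≤ 3r^4 + 2 on |z|=r, giving M(r) ≤ e^{3r^4 + 2} and ρ ≤ 4. For the lower bound, choose z on |z|=r with 3z^4 purely imaginary of modulus 3r^4; then |sin(3z^4 − 2)| grows like e^{3r^4}/2, so ρ ≥ 4. Hence ρ = 4.
Therefore ρ = 4.

Order ρ = 4.


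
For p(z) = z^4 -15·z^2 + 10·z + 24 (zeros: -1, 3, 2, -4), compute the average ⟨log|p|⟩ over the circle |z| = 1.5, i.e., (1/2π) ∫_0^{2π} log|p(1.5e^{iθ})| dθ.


Zeros: -4, -1, 2, 3; r = 1.5.
Inside |z| < r: -1. Outside (|z| ≥ r): -4, 2, 3.
p(0) = 24, so log|p(0)| = log(24) = 3.1781.
Apply Jensen: I(r) = log|p(0)| + Σ_k log(r/|z_k|), summed over zeros inside |z| < r.
  log(r/|z_k|) for z_k = -1: log(1.5/1) = 0.4055
  Outside zeros (-4, 2, 3) contribute nothing to the Jensen sum.
Sum over inside zeros: 0.4055.
I(r) = log|p(0)| + (inside sum) = 3.1781 + 0.4055 = 3.5835.
Note: since some zeros are outside |z| ≤ r, the simplified n·log(r) form does NOT apply — only the inside zeros contribute.

I(r) ≈ 3.5835.


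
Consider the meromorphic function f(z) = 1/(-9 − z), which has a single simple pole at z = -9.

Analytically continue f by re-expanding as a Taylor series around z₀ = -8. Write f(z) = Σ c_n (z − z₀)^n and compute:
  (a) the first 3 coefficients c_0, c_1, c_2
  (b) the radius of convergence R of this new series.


Let w = z − z₀, so z = z₀ + w.
Then -9 − z = -9 − (z₀ + w) = (-9 − z₀) − w = -1 − w.
f(z) = 1/(-1 − w) = (1/(-1)) · 1/(1 − w/(-1)) = Σ_{n≥0} w^n / (-1)^(n+1).
So c_n = 1/(-1)^(n+1):
  c_0 = 1/(-1)^1 = -1.
  c_1 = 1/(-1)^2 = 1.
  c_2 = 1/(-1)^3 = -1.
The series is valid for |w/d| < 1, i.e. |z − z₀| < |d|.
Radius of convergence: R = |-9 − z₀| = |-1| = 1 (distance from z₀ to the singularity z = -9).

c_0 = -1, c_1 = 1, c_2 = -1; R = 1.


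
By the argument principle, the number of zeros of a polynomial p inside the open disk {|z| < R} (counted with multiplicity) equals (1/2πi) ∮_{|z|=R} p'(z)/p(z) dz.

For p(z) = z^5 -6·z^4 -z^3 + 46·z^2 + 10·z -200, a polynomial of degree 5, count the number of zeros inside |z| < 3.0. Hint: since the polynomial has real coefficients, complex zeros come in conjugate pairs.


The zeros of p are: 4, (-2 + 1i), (-2 - 1i), (3 + 1i), (3 - 1i).
Their magnitudes are: 4, 2.236, 2.236, 3.162, 3.162.
Zeros with |z| < R = 3.0: (-2 + 1i), (-2 - 1i).
Count = 2.
By the argument principle, (1/2πi) ∮_{|z|=R} p'(z)/p(z) dz equals exactly this count.

Number of zeros inside |z| < 3.0: 2.


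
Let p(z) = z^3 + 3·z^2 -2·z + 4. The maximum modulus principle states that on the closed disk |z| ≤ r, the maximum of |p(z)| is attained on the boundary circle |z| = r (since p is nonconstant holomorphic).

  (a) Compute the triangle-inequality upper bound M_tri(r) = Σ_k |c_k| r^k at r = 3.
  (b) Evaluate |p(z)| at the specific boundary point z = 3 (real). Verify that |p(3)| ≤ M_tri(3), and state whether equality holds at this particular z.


Coefficients: c_0 = 4, c_1 = -2, c_2 = 3, c_3 = 1. Radius r = 3.
Part (a). Triangle bound: M_tri(r) = Σ_k |c_k| r^k
  = |4|·3^0 + |-2|·3^1 + |3|·3^2 + |1|·3^3
  = 4 + 6 + 27 + 27 = 64.
This bounds M(r) := max_{|z|=r} |p(z)| from above; equality holds iff all terms c_k z^k can be made to align in phase at a single z on |z|=r.
Part (b). At z = 3 (real, on the circle |z| = r):
  p(3) = (4)·3^0 + (-2)·3^1 + (3)·3^2 + (1)·3^3 = 52.
  |p(3)| = 52.
Check: |p(3)| = 52 ≤ 64 = M_tri(3). ✓ Equality does not hold at z = 3 (the coefficients have mixed signs, so the terms do not all align in phase there).

M_tri(3) = 64; |p(3)| = 52; equality at z=3: no.


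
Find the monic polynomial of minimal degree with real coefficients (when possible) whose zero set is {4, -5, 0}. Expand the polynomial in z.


The polynomial is p(z) = ∏_{α ∈ S} (z − α), where S = {4, -5, 0}.
Expanding the product yields: p(z) = z^3 + z^2 -20·z.
The resulting polynomial has degree 3 and real coefficients as required.

p(z) = z^3 + z^2 -20·z.


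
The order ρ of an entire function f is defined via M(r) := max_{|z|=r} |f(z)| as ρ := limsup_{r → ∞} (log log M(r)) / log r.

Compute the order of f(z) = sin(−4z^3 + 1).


Write sin(w) = (e^{iw} ± e^{−iw})/(2 or 2i), so |sin(w)| ≤ e^{|w|}. With w = −4z^3 + 1, |w| ≤ 4r^3 + 1 on |z|=r, giving M(r) ≤ e^{4r^3 + 1} and ρ ≤ 3. For the lower bound, choose z on |z|=r with -4z^3 purely imaginary of modulus 4r^3; then |sin(−4z^3 + 1)| grows like e^{4r^3}/2, so ρ ≥ 3. Hence ρ = 3.
Therefore ρ = 3.

Order ρ = 3.


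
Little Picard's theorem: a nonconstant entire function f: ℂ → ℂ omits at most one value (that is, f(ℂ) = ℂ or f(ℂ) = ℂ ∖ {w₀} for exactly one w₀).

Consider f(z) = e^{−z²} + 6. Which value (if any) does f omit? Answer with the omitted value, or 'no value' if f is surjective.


Little Picard bounds the complement of f(ℂ) to at most one point.
The exponent g(z) = −z² is a nonconstant polynomial, hence surjective onto ℂ. So e^{g(z)} takes every value in {e^w : w ∈ ℂ} = ℂ ∖ {0}. Adding 6 shifts the range to ℂ ∖ {6}. f omits exactly 6.

Omitted value: 6.


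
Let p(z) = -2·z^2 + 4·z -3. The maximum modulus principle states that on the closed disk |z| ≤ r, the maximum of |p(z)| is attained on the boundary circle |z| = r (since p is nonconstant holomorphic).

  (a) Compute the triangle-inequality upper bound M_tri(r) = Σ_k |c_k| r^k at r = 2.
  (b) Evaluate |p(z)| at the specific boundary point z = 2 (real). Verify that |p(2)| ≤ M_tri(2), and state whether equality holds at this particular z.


Coefficients: c_0 = -3, c_1 = 4, c_2 = -2. Radius r = 2.
Part (a). Triangle bound: M_tri(r) = Σ_k |c_k| r^k
  = |-3|·2^0 + |4|·2^1 + |-2|·2^2
  = 3 + 8 + 8 = 19.
This bounds M(r) := max_{|z|=r} |p(z)| from above; equality holds iff all terms c_k z^k can be made to align in phase at a single z on |z|=r.
Part (b). At z = 2 (real, on the circle |z| = r):
  p(2) = (-3)·2^0 + (4)·2^1 + (-2)·2^2 = -3.
  |p(2)| = 3.
Check: |p(2)| = 3 ≤ 19 = M_tri(2). ✓ Equality does not hold at z = 2 (the coefficients have mixed signs, so the terms do not all align in phase there).

M_tri(2) = 19; |p(2)| = 3; equality at z=2: no.


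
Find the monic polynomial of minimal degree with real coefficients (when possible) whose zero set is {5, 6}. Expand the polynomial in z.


The polynomial is p(z) = ∏_{α ∈ S} (z − α), where S = {5, 6}.
Expanding the product yields: p(z) = z^2 -11·z + 30.
The resulting polynomial has degree 2 and real coefficients as required.

p(z) = z^2 -11·z + 30.


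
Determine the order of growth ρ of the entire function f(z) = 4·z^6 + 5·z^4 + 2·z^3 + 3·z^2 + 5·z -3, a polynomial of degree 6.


|f(z)| ≤ Σ|c_k|·r^k = O(r^6) as r → ∞. Polynomial growth is O(e^{r^ε}) for every ε > 0 (since r^6/e^{r^ε} → 0), so ρ ≤ ε for all ε > 0, i.e. ρ = 0. Every nonconstant polynomial has order 0.
Therefore ρ = 0.

Order ρ = 0.


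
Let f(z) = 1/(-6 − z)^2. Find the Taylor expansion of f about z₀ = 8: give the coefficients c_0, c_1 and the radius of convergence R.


Let w = z − z₀, so z = z₀ + w.
Then -6 − z = -6 − (z₀ + w) = (-6 − z₀) − w = -14 − w.
f(z) = 1/(-14 − w)^2 = (1/(-14)^2) · (1 − w/(-14))^{−2}.
By the binomial series (1−u)^{−2} = Σ_{n≥0} C(n+1, 1) u^n for |u|<1, with u = w/(-14):
  c_n = C(n+1, 1) / (-14)^(n+2).
  c_0 = 1/(-14)^2 = 1/196.
  c_1 = 2/(-14)^3 = -1/1372.
The series is valid for |w/d| < 1, i.e. |z − z₀| < |d|.
Radius of convergence: R = |-6 − z₀| = |-14| = 14 (distance from z₀ to the singularity z = -6).

c_0 = 1/196, c_1 = -1/1372; R = 14.


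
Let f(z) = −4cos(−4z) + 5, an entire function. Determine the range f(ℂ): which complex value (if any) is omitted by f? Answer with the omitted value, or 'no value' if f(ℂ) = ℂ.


Little Picard bounds the complement of f(ℂ) to at most one point.
cos is entire and surjective onto ℂ: for every w ∈ ℂ, cos(ζ) = w has a solution ζ ∈ ℂ (e.g., via the complex inverse arccos). With ζ = −4z this gives z = ζ/(-4). Then -4·cos(−4z) takes every value in -4·ℂ = ℂ, and adding 5 is a bijection of ℂ. So f is surjective and omits no value. (Note: only on the real line is cos bounded by [−1, 1].)

Omitted value: no value.


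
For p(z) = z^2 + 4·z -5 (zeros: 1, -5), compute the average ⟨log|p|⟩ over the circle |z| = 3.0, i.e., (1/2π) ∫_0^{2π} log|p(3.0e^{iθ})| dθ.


Zeros: -5, 1; r = 3.0.
Inside |z| < r: 1. Outside (|z| ≥ r): -5.
p(0) = -5, so log|p(0)| = log(5) = 1.6094.
Apply Jensen: I(r) = log|p(0)| + Σ_k log(r/|z_k|), summed over zeros inside |z| < r.
  log(r/|z_k|) for z_k = 1: log(3.0/1) = 1.0986
  Outside zeros (-5) contribute nothing to the Jensen sum.
Sum over inside zeros: 1.0986.
I(r) = log|p(0)| + (inside sum) = 1.6094 + 1.0986 = 2.7081.
Note: since some zeros are outside |z| ≤ r, the simplified n·log(r) form does NOT apply — only the inside zeros contribute.

I(r) ≈ 2.7081.


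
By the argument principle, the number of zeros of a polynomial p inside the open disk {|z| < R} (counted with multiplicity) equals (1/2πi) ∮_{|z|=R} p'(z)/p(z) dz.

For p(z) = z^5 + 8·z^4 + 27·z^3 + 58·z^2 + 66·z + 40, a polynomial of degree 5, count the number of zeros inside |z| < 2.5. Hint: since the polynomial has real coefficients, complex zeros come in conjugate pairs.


The zeros of p are: (-1 + 1i), (-1 - 1i), (-1 + 2i), (-1 - 2i), -4.
Their magnitudes are: 1.414, 1.414, 2.236, 2.236, 4.
Zeros with |z| < R = 2.5: (-1 + 1i), (-1 - 1i), (-1 + 2i), (-1 - 2i).
Count = 4.
By the argument principle, (1/2πi) ∮_{|z|=R} p'(z)/p(z) dz equals exactly this count.

Number of zeros inside |z| < 2.5: 4.


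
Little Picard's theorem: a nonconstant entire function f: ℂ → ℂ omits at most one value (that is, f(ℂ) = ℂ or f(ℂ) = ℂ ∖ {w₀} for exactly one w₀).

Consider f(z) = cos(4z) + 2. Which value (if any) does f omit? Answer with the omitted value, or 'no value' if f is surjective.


Little Picard bounds the complement of f(ℂ) to at most one point.
cos is entire and surjective onto ℂ: for every w ∈ ℂ, cos(ζ) = w has a solution ζ ∈ ℂ (e.g., via the complex inverse arccos). With ζ = 4z this gives z = ζ/(4). Then 1·cos(4z) takes every value in 1·ℂ = ℂ, and adding 2 is a bijection of ℂ. So f is surjective and omits no value. (Note: only on the real line is cos bounded by [−1, 1].)

Omitted value: no value.


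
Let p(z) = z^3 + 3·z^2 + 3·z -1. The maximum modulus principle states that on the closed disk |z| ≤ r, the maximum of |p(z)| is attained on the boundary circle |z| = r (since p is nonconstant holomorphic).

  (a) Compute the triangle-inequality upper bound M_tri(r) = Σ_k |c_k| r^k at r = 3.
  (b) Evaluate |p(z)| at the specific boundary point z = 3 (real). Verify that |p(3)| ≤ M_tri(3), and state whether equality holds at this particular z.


Coefficients: c_0 = -1, c_1 = 3, c_2 = 3, c_3 = 1. Radius r = 3.
Part (a). Triangle bound: M_tri(r) = Σ_k |c_k| r^k
  = |-1|·3^0 + |3|·3^1 + |3|·3^2 + |1|·3^3
  = 1 + 9 + 27 + 27 = 64.
This bounds M(r) := max_{|z|=r} |p(z)| from above; equality holds iff all terms c_k z^k can be made to align in phase at a single z on |z|=r.
Part (b). At z = 3 (real, on the circle |z| = r):
  p(3) = (-1)·3^0 + (3)·3^1 + (3)·3^2 + (1)·3^3 = 62.
  |p(3)| = 62.
Check: |p(3)| = 62 ≤ 64 = M_tri(3). ✓ Equality does not hold at z = 3 (the coefficients have mixed signs, so the terms do not all align in phase there).

M_tri(3) = 64; |p(3)| = 62; equality at z=3: no.


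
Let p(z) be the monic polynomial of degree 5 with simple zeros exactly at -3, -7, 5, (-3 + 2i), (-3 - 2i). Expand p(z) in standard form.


The polynomial is p(z) = ∏_{α ∈ S} (z − α), where S = {-3, -7, 5, (-3 + 2i), (-3 - 2i)}.
Expanding the product yields: p(z) = z^5 + 11·z^4 + 14·z^3 -214·z^2 -1007·z -1365.
Note conjugate pairs combine to real quadratics: (z − (-3+2i))(z − (-3−2i)) = z² + 6z + 13.
The resulting polynomial has degree 5 and real coefficients as required.

p(z) = z^5 + 11·z^4 + 14·z^3 -214·z^2 -1007·z -1365.


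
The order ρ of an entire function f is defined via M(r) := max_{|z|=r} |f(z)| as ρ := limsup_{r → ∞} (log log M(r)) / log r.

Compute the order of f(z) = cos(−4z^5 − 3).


Write cos(w) = (e^{iw} ± e^{−iw})/(2 or 2i), so |cos(w)| ≤ e^{|w|}. With w = −4z^5 − 3, |w| ≤ 4r^5 + 3 on |z|=r, giving M(r) ≤ e^{4r^5 + 3} and ρ ≤ 5. For the lower bound, choose z on |z|=r with -4z^5 purely imaginary of modulus 4r^5; then |cos(−4z^5 − 3)| grows like e^{4r^5}/2, so ρ ≥ 5. Hence ρ = 5.
Therefore ρ = 5.

Order ρ = 5.


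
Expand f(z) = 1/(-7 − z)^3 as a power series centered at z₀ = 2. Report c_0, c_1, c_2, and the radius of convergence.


Let w = z − z₀, so z = z₀ + w.
Then -7 − z = -7 − (z₀ + w) = (-7 − z₀) − w = -9 − w.
f(z) = 1/(-9 − w)^3 = (1/(-9)^3) · (1 − w/(-9))^{−3}.
By the binomial series (1−u)^{−3} = Σ_{n≥0} C(n+2, 2) u^n for |u|<1, with u = w/(-9):
  c_n = C(n+2, 2) / (-9)^(n+3).
  c_0 = 1/(-9)^3 = -1/729.
  c_1 = 3/(-9)^4 = 1/2187.
  c_2 = 6/(-9)^5 = -2/19683.
The series is valid for |w/d| < 1, i.e. |z − z₀| < |d|.
Radius of convergence: R = |-7 − z₀| = |-9| = 9 (distance from z₀ to the singularity z = -7).

c_0 = -1/729, c_1 = 1/2187, c_2 = -2/19683; R = 9.


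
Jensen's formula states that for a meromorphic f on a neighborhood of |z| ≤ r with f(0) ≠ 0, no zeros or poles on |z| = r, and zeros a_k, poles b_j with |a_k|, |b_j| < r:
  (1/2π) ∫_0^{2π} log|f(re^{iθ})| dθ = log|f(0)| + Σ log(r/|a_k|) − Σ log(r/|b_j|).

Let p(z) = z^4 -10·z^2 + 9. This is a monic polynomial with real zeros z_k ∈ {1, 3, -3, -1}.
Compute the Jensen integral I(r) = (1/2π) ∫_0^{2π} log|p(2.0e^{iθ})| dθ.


Zeros: -3, -1, 1, 3; r = 2.0.
Inside |z| < r: -1, 1. Outside (|z| ≥ r): -3, 3.
p(0) = 9, so log|p(0)| = log(9) = 2.1972.
Apply Jensen: I(r) = log|p(0)| + Σ_k log(r/|z_k|), summed over zeros inside |z| < r.
  log(r/|z_k|) for z_k = 1: log(2.0/1) = 0.6931
  log(r/|z_k|) for z_k = -1: log(2.0/1) = 0.6931
  Outside zeros (-3, 3) contribute nothing to the Jensen sum.
Sum over inside zeros: 1.3863.
I(r) = log|p(0)| + (inside sum) = 2.1972 + 1.3863 = 3.5835.
Note: since some zeros are outside |z| ≤ r, the simplified n·log(r) form does NOT apply — only the inside zeros contribute.

I(r) ≈ 3.5835.


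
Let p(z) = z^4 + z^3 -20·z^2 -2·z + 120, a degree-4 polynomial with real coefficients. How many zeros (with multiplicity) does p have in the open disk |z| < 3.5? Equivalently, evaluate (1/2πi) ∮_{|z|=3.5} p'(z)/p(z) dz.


The zeros of p are: -4, -3, (3 + 1i), (3 - 1i).
Their magnitudes are: 4, 3, 3.162, 3.162.
Zeros with |z| < R = 3.5: -3, (3 + 1i), (3 - 1i).
Count = 3.
By the argument principle, (1/2πi) ∮_{|z|=R} p'(z)/p(z) dz equals exactly this count.

Number of zeros inside |z| < 3.5: 3.


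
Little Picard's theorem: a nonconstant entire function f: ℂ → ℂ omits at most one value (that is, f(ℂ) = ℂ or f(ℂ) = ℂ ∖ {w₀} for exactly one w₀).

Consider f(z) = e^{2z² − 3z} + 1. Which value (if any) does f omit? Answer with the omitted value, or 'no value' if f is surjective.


Little Picard bounds the complement of f(ℂ) to at most one point.
The exponent g(z) = 2z² − 3z is a nonconstant polynomial, hence surjective onto ℂ. So e^{g(z)} takes every value in {e^w : w ∈ ℂ} = ℂ ∖ {0}. Adding 1 shifts the range to ℂ ∖ {1}. f omits exactly 1.

Omitted value: 1.


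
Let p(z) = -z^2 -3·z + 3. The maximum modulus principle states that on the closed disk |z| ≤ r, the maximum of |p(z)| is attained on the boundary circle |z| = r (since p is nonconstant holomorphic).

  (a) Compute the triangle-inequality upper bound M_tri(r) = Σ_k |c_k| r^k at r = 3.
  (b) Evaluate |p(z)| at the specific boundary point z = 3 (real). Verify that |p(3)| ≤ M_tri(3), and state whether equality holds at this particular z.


Coefficients: c_0 = 3, c_1 = -3, c_2 = -1. Radius r = 3.
Part (a). Triangle bound: M_tri(r) = Σ_k |c_k| r^k
  = |3|·3^0 + |-3|·3^1 + |-1|·3^2
  = 3 + 9 + 9 = 21.
This bounds M(r) := max_{|z|=r} |p(z)| from above; equality holds iff all terms c_k z^k can be made to align in phase at a single z on |z|=r.
Part (b). At z = 3 (real, on the circle |z| = r):
  p(3) = (3)·3^0 + (-3)·3^1 + (-1)·3^2 = -15.
  |p(3)| = 15.
Check: |p(3)| = 15 ≤ 21 = M_tri(3). ✓ Equality does not hold at z = 3 (the coefficients have mixed signs, so the terms do not all align in phase there).

M_tri(3) = 21; |p(3)| = 15; equality at z=3: no.


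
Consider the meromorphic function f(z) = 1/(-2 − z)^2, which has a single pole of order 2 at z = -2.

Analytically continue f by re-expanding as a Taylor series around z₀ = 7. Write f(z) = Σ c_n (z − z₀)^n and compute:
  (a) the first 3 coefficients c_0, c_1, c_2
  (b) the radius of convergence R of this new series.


Let w = z − z₀, so z = z₀ + w.
Then -2 − z = -2 − (z₀ + w) = (-2 − z₀) − w = -9 − w.
f(z) = 1/(-9 − w)^2 = (1/(-9)^2) · (1 − w/(-9))^{−2}.
By the binomial series (1−u)^{−2} = Σ_{n≥0} C(n+1, 1) u^n for |u|<1, with u = w/(-9):
  c_n = C(n+1, 1) / (-9)^(n+2).
  c_0 = 1/(-9)^2 = 1/81.
  c_1 = 2/(-9)^3 = -2/729.
  c_2 = 3/(-9)^4 = 1/2187.
The series is valid for |w/d| < 1, i.e. |z − z₀| < |d|.
Radius of convergence: R = |-2 − z₀| = |-9| = 9 (distance from z₀ to the singularity z = -2).

c_0 = 1/81, c_1 = -2/729, c_2 = 1/2187; R = 9.


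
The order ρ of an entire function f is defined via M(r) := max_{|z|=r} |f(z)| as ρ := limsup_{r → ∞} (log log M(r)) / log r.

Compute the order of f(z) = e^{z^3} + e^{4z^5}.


Each summand is entire of order 3 and 5 respectively (as in the single-exponential case). The order of a sum is at most the max of the orders, so ρ ≤ 5. For the lower bound: on |z|=r choose arg z so that 4z^5 is real positive; then |e^{4z^5}| = e^{4r^5} while |e^{1z^3}| ≤ e^{1r^3} = o(e^{4r^5}). So |f| ≥ e^{4r^5}(1 − o(1)) and ρ ≥ 5. Hence ρ = max(3, 5) = 5.
Therefore ρ = 5.

Order ρ = 5.


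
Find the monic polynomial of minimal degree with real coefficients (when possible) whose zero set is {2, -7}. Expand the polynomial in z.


The polynomial is p(z) = ∏_{α ∈ S} (z − α), where S = {2, -7}.
Expanding the product yields: p(z) = z^2 + 5·z -14.
The resulting polynomial has degree 2 and real coefficients as required.

p(z) = z^2 + 5·z -14.


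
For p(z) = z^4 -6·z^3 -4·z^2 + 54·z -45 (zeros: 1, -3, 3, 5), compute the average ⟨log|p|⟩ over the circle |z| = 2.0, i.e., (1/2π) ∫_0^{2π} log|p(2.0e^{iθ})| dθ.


Zeros: -3, 1, 3, 5; r = 2.0.
Inside |z| < r: 1. Outside (|z| ≥ r): -3, 3, 5.
p(0) = -45, so log|p(0)| = log(45) = 3.8067.
Apply Jensen: I(r) = log|p(0)| + Σ_k log(r/|z_k|), summed over zeros inside |z| < r.
  log(r/|z_k|) for z_k = 1: log(2.0/1) = 0.6931
  Outside zeros (-3, 3, 5) contribute nothing to the Jensen sum.
Sum over inside zeros: 0.6931.
I(r) = log|p(0)| + (inside sum) = 3.8067 + 0.6931 = 4.4998.
Note: since some zeros are outside |z| ≤ r, the simplified n·log(r) form does NOT apply — only the inside zeros contribute.

I(r) ≈ 4.4998.


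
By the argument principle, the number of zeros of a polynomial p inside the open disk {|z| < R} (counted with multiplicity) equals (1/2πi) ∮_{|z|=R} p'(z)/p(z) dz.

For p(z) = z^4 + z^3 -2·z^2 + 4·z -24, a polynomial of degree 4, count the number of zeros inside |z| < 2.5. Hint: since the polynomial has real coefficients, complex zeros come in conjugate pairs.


The zeros of p are: (0 + 2i), (0 - 2i), -3, 2.
Their magnitudes are: 2, 2, 3, 2.
Zeros with |z| < R = 2.5: (0 + 2i), (0 - 2i), 2.
Count = 3.
By the argument principle, (1/2πi) ∮_{|z|=R} p'(z)/p(z) dz equals exactly this count.

Number of zeros inside |z| < 2.5: 3.


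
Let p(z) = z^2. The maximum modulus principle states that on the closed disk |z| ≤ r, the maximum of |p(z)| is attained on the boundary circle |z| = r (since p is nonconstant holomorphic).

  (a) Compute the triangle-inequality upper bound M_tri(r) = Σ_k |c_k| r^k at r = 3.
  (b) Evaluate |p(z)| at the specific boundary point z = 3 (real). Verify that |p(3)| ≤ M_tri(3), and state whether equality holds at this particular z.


Coefficients: c_0 = 0, c_1 = 0, c_2 = 1. Radius r = 3.
Part (a). Triangle bound: M_tri(r) = Σ_k |c_k| r^k
  = |0|·3^0 + |0|·3^1 + |1|·3^2
  = 0 + 0 + 9 = 9.
This bounds M(r) := max_{|z|=r} |p(z)| from above; equality holds iff all terms c_k z^k can be made to align in phase at a single z on |z|=r.
Part (b). At z = 3 (real, on the circle |z| = r):
  p(3) = (0)·3^0 + (0)·3^1 + (1)·3^2 = 9.
  |p(3)| = 9.
Since all nonzero coefficients share the same sign, |p(3)| = 9 = M_tri(3); the triangle bound is attained at z = 3, so in fact M(r) = 9.

M_tri(3) = 9; |p(3)| = 9; equality at z=3: yes.


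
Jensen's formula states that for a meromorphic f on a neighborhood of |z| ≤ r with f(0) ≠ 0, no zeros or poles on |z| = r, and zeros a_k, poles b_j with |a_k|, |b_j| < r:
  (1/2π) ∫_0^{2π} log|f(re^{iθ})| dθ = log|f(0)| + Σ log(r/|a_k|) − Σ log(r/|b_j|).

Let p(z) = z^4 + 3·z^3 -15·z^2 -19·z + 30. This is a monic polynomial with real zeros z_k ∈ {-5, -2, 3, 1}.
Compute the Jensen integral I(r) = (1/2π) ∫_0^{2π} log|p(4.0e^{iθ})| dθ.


Zeros: -5, -2, 1, 3; r = 4.0.
Inside |z| < r: -2, 1, 3. Outside (|z| ≥ r): -5.
p(0) = 30, so log|p(0)| = log(30) = 3.4012.
Apply Jensen: I(r) = log|p(0)| + Σ_k log(r/|z_k|), summed over zeros inside |z| < r.
  log(r/|z_k|) for z_k = -2: log(4.0/2) = 0.6931
  log(r/|z_k|) for z_k = 3: log(4.0/3) = 0.2877
  log(r/|z_k|) for z_k = 1: log(4.0/1) = 1.3863
  Outside zeros (-5) contribute nothing to the Jensen sum.
Sum over inside zeros: 2.3671.
I(r) = log|p(0)| + (inside sum) = 3.4012 + 2.3671 = 5.7683.
Note: since some zeros are outside |z| ≤ r, the simplified n·log(r) form does NOT apply — only the inside zeros contribute.

I(r) ≈ 5.7683.


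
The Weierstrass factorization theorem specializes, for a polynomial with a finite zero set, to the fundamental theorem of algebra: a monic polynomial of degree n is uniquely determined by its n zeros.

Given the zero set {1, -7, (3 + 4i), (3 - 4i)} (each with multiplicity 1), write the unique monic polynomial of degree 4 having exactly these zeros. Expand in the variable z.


The polynomial is p(z) = ∏_{α ∈ S} (z − α), where S = {1, -7, (3 + 4i), (3 - 4i)}.
Expanding the product yields: p(z) = z^4 -18·z^2 + 192·z -175.
Note conjugate pairs combine to real quadratics: (z − (3+4i))(z − (3−4i)) = z² − 6z + 25.
The resulting polynomial has degree 4 and real coefficients as required.

p(z) = z^4 -18·z^2 + 192·z -175.


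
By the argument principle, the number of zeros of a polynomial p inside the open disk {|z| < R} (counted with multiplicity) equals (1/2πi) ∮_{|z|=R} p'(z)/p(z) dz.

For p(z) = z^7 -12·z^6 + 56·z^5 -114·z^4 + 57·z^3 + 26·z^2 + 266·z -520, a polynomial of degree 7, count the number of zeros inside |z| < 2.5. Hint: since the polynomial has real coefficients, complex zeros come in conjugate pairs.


The zeros of p are: (3 + 2i), (3 - 2i), 4, (2 + 1i), (2 - 1i), (-1 + 1i), (-1 - 1i).
Their magnitudes are: 3.606, 3.606, 4, 2.236, 2.236, 1.414, 1.414.
Zeros with |z| < R = 2.5: (2 + 1i), (2 - 1i), (-1 + 1i), (-1 - 1i).
Count = 4.
By the argument principle, (1/2πi) ∮_{|z|=R} p'(z)/p(z) dz equals exactly this count.

Number of zeros inside |z| < 2.5: 4.


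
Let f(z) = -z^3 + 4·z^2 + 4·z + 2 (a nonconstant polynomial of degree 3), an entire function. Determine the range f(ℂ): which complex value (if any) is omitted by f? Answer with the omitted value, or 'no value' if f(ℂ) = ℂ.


Little Picard bounds the complement of f(ℂ) to at most one point.
For every w ∈ ℂ, the equation p(z) − w = 0 is a nonconstant polynomial in z and hence has at least one root by the fundamental theorem of algebra. So p is surjective onto ℂ, omitting no value.

Omitted value: no value.


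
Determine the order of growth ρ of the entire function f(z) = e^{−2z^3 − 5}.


|e^{−2z^3 − 5}| = e^{Re(-2·z^3) + -5} ≤ e^{2|z|^3 + -5} = e^{2r^3 + -5} on |z| = r, so ρ ≤ 3. Choosing z on |z|=r so that -2·z^3 is real positive (always possible by picking arg z appropriately) gives |f(z)| = e^{2r^3 + -5}, matching the bound. The additive constant -5 does not affect log log M(r) ~ 3·log r. Hence ρ = 3.
Therefore ρ = 3.

Order ρ = 3.


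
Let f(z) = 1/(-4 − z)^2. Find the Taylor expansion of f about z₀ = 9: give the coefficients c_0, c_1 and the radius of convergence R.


Let w = z − z₀, so z = z₀ + w.
Then -4 − z = -4 − (z₀ + w) = (-4 − z₀) − w = -13 − w.
f(z) = 1/(-13 − w)^2 = (1/(-13)^2) · (1 − w/(-13))^{−2}.
By the binomial series (1−u)^{−2} = Σ_{n≥0} C(n+1, 1) u^n for |u|<1, with u = w/(-13):
  c_n = C(n+1, 1) / (-13)^(n+2).
  c_0 = 1/(-13)^2 = 1/169.
  c_1 = 2/(-13)^3 = -2/2197.
The series is valid for |w/d| < 1, i.e. |z − z₀| < |d|.
Radius of convergence: R = |-4 − z₀| = |-13| = 13 (distance from z₀ to the singularity z = -4).

c_0 = 1/169, c_1 = -2/2197; R = 13.


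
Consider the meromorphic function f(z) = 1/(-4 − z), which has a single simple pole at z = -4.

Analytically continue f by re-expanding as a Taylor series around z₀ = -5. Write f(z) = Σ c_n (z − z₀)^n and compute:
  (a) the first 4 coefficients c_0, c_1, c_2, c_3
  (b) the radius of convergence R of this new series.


Let w = z − z₀, so z = z₀ + w.
Then -4 − z = -4 − (z₀ + w) = (-4 − z₀) − w = 1 − w.
f(z) = 1/(1 − w) = (1/(1)) · 1/(1 − w/(1)) = Σ_{n≥0} w^n / (1)^(n+1).
So c_n = 1/(1)^(n+1):
  c_0 = 1/(1)^1 = 1.
  c_1 = 1/(1)^2 = 1.
  c_2 = 1/(1)^3 = 1.
  c_3 = 1/(1)^4 = 1.
The series is valid for |w/d| < 1, i.e. |z − z₀| < |d|.
Radius of convergence: R = |-4 − z₀| = |1| = 1 (distance from z₀ to the singularity z = -4).

c_0 = 1, c_1 = 1, c_2 = 1, c_3 = 1; R = 1.


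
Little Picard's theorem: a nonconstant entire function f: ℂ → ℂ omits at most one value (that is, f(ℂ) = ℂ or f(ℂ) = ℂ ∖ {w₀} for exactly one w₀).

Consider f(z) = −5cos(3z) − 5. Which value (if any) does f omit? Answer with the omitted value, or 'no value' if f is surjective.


Little Picard bounds the complement of f(ℂ) to at most one point.
cos is entire and surjective onto ℂ: for every w ∈ ℂ, cos(ζ) = w has a solution ζ ∈ ℂ (e.g., via the complex inverse arccos). With ζ = 3z this gives z = ζ/(3). Then -5·cos(3z) takes every value in -5·ℂ = ℂ, and adding -5 is a bijection of ℂ. So f is surjective and omits no value. (Note: only on the real line is cos bounded by [−1, 1].)

Omitted value: no value.


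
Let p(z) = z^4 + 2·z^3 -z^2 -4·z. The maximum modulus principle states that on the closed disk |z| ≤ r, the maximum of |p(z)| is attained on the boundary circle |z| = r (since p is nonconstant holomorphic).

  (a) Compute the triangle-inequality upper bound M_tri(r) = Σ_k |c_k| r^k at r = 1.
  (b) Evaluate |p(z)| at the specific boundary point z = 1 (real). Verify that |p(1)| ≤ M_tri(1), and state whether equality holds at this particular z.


Coefficients: c_0 = 0, c_1 = -4, c_2 = -1, c_3 = 2, c_4 = 1. Radius r = 1.
Part (a). Triangle bound: M_tri(r) = Σ_k |c_k| r^k
  = |0|·1^0 + |-4|·1^1 + |-1|·1^2 + |2|·1^3 + |1|·1^4
  = 0 + 4 + 1 + 2 + 1 = 8.
This bounds M(r) := max_{|z|=r} |p(z)| from above; equality holds iff all terms c_k z^k can be made to align in phase at a single z on |z|=r.
Part (b). At z = 1 (real, on the circle |z| = r):
  p(1) = (0)·1^0 + (-4)·1^1 + (-1)·1^2 + (2)·1^3 + (1)·1^4 = -2.
  |p(1)| = 2.
Check: |p(1)| = 2 ≤ 8 = M_tri(1). ✓ Equality does not hold at z = 1 (the coefficients have mixed signs, so the terms do not all align in phase there).

M_tri(1) = 8; |p(1)| = 2; equality at z=1: no.


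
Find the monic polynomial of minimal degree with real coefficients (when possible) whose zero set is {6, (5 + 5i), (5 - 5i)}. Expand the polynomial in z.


The polynomial is p(z) = ∏_{α ∈ S} (z − α), where S = {6, (5 + 5i), (5 - 5i)}.
Expanding the product yields: p(z) = z^3 -16·z^2 + 110·z -300.
Note conjugate pairs combine to real quadratics: (z − (5+5i))(z − (5−5i)) = z² − 10z + 50.
The resulting polynomial has degree 3 and real coefficients as required.

p(z) = z^3 -16·z^2 + 110·z -300.


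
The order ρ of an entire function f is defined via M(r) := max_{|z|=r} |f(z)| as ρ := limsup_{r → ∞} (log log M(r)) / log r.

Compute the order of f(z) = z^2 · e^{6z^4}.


M(r) = max_{|z|=r} |1|·|z|^2·|e^{6z^4}| = 1·r^2 · e^{6r^4} (the factors attain their maxima compatibly on |z|=r). Then log M(r) = log 1 + 2·log r + 6r^4, dominated by the last term, so log log M(r) ~ 4·log r. The polynomial factor 1z^2 contributes only a log r term and does not affect the order. ρ = 4.
Therefore ρ = 4.

Order ρ = 4.


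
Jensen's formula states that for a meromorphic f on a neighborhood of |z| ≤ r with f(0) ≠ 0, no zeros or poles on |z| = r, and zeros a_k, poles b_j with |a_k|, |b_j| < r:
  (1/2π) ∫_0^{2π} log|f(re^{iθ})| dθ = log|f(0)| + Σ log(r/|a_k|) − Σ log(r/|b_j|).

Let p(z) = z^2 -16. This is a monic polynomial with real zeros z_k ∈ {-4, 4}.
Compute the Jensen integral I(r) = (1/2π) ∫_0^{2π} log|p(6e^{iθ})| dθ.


Zeros: -4, 4; r = 6.
Inside |z| < r: -4, 4. Outside (|z| ≥ r): ∅.
p(0) = -16, so log|p(0)| = log(16) = 2.7726.
Apply Jensen: I(r) = log|p(0)| + Σ_k log(r/|z_k|), summed over zeros inside |z| < r.
  log(r/|z_k|) for z_k = -4: log(6/4) = 0.4055
  log(r/|z_k|) for z_k = 4: log(6/4) = 0.4055
Sum over inside zeros: 0.8109.
I(r) = log|p(0)| + (inside sum) = 2.7726 + 0.8109 = 3.5835.
Closed form (all zeros inside, monic): I(r) = n·log(r) = 2·log(6) = 3.5835. ✓

I(r) ≈ 3.5835.


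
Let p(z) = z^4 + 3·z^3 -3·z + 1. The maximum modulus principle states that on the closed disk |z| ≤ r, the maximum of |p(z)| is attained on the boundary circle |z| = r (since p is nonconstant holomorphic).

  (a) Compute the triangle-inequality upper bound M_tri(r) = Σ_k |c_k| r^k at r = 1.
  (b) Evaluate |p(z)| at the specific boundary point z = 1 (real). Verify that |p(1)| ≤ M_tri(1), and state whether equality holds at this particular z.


Coefficients: c_0 = 1, c_1 = -3, c_2 = 0, c_3 = 3, c_4 = 1. Radius r = 1.
Part (a). Triangle bound: M_tri(r) = Σ_k |c_k| r^k
  = |1|·1^0 + |-3|·1^1 + |0|·1^2 + |3|·1^3 + |1|·1^4
  = 1 + 3 + 0 + 3 + 1 = 8.
This bounds M(r) := max_{|z|=r} |p(z)| from above; equality holds iff all terms c_k z^k can be made to align in phase at a single z on |z|=r.
Part (b). At z = 1 (real, on the circle |z| = r):
  p(1) = (1)·1^0 + (-3)·1^1 + (0)·1^2 + (3)·1^3 + (1)·1^4 = 2.
  |p(1)| = 2.
Check: |p(1)| = 2 ≤ 8 = M_tri(1). ✓ Equality does not hold at z = 1 (the coefficients have mixed signs, so the terms do not all align in phase there).

M_tri(1) = 8; |p(1)| = 2; equality at z=1: no.


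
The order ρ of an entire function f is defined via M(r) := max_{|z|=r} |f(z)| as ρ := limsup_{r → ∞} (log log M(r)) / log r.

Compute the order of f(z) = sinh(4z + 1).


sinh(w) is a linear combination of e^{iw} and e^{−iw} (or e^w, e^{−w} in the hyperbolic case), so |sinh(w)| ≤ e^{|w|}. With w = 4z + 1, |w| ≤ 4|z| + 1 = 4r + 1 on |z| = r, giving M(r) ≤ e^{4r + 1}, so ρ ≤ 1. On a suitable ray (z = it for sin/cos; z = t for sinh/cosh, t real → ∞), |sinh(4z + 1)| grows like e^{4|t|}/2, so ρ ≥ 1. Hence ρ = 1.
Therefore ρ = 1.

Order ρ = 1.


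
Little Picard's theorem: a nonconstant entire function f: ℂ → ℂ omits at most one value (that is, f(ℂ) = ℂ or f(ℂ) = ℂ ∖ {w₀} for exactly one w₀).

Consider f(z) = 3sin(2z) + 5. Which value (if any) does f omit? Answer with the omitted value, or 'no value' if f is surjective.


Little Picard bounds the complement of f(ℂ) to at most one point.
sin is entire and surjective onto ℂ: for every w ∈ ℂ, sin(ζ) = w has a solution ζ ∈ ℂ (e.g., via the complex inverse arcsin). With ζ = 2z this gives z = ζ/(2). Then 3·sin(2z) takes every value in 3·ℂ = ℂ, and adding 5 is a bijection of ℂ. So f is surjective and omits no value. (Note: only on the real line is sin bounded by [−1, 1].)

Omitted value: no value.


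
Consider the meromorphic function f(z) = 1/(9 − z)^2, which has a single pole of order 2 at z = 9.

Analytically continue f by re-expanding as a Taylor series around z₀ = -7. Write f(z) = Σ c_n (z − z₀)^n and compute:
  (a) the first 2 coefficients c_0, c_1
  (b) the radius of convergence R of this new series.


Let w = z − z₀, so z = z₀ + w.
Then 9 − z = 9 − (z₀ + w) = (9 − z₀) − w = 16 − w.
f(z) = 1/(16 − w)^2 = (1/(16)^2) · (1 − w/(16))^{−2}.
By the binomial series (1−u)^{−2} = Σ_{n≥0} C(n+1, 1) u^n for |u|<1, with u = w/(16):
  c_n = C(n+1, 1) / (16)^(n+2).
  c_0 = 1/(16)^2 = 1/256.
  c_1 = 2/(16)^3 = 1/2048.
The series is valid for |w/d| < 1, i.e. |z − z₀| < |d|.
Radius of convergence: R = |9 − z₀| = |16| = 16 (distance from z₀ to the singularity z = 9).

c_0 = 1/256, c_1 = 1/2048; R = 16.


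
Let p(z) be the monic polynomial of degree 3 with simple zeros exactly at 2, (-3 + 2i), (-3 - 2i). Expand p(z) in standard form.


The polynomial is p(z) = ∏_{α ∈ S} (z − α), where S = {2, (-3 + 2i), (-3 - 2i)}.
Expanding the product yields: p(z) = z^3 + 4·z^2 + z -26.
Note conjugate pairs combine to real quadratics: (z − (-3+2i))(z − (-3−2i)) = z² + 6z + 13.
The resulting polynomial has degree 3 and real coefficients as required.

p(z) = z^3 + 4·z^2 + z -26.


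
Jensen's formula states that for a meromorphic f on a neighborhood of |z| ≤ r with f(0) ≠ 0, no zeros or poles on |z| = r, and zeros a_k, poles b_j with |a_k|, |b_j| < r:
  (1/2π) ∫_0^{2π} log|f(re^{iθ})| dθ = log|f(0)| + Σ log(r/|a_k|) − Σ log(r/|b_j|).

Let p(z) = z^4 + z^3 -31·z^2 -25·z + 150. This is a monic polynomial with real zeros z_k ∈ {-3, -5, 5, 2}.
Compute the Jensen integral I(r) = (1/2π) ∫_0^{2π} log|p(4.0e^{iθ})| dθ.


Zeros: -5, -3, 2, 5; r = 4.0.
Inside |z| < r: -3, 2. Outside (|z| ≥ r): -5, 5.
p(0) = 150, so log|p(0)| = log(150) = 5.0106.
Apply Jensen: I(r) = log|p(0)| + Σ_k log(r/|z_k|), summed over zeros inside |z| < r.
  log(r/|z_k|) for z_k = -3: log(4.0/3) = 0.2877
  log(r/|z_k|) for z_k = 2: log(4.0/2) = 0.6931
  Outside zeros (-5, 5) contribute nothing to the Jensen sum.
Sum over inside zeros: 0.9808.
I(r) = log|p(0)| + (inside sum) = 5.0106 + 0.9808 = 5.9915.
Note: since some zeros are outside |z| ≤ r, the simplified n·log(r) form does NOT apply — only the inside zeros contribute.

I(r) ≈ 5.9915.


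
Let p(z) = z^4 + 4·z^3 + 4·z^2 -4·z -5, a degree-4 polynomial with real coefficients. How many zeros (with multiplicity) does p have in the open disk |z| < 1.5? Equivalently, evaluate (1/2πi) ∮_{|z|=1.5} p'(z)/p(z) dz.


The zeros of p are: (-2 + 1i), (-2 - 1i), 1, -1.
Their magnitudes are: 2.236, 2.236, 1, 1.
Zeros with |z| < R = 1.5: 1, -1.
Count = 2.
By the argument principle, (1/2πi) ∮_{|z|=R} p'(z)/p(z) dz equals exactly this count.

Number of zeros inside |z| < 1.5: 2.


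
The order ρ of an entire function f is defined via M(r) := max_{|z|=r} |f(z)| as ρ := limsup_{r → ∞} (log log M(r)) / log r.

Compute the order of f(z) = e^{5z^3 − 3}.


|e^{5z^3 − 3}| = e^{Re(5·z^3) + -3} ≤ e^{5|z|^3 + -3} = e^{5r^3 + -3} on |z| = r, so ρ ≤ 3. Choosing z on |z|=r so that 5·z^3 is real positive (always possible by picking arg z appropriately) gives |f(z)| = e^{5r^3 + -3}, matching the bound. The additive constant -3 does not affect log log M(r) ~ 3·log r. Hence ρ = 3.
Therefore ρ = 3.

Order ρ = 3.


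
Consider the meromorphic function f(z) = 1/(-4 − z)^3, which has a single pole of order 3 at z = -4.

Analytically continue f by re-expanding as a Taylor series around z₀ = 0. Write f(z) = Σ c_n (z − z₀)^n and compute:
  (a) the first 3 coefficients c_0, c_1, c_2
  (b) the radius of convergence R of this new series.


Let w = z − z₀, so z = z₀ + w.
Then -4 − z = -4 − (z₀ + w) = (-4 − z₀) − w = -4 − w.
f(z) = 1/(-4 − w)^3 = (1/(-4)^3) · (1 − w/(-4))^{−3}.
By the binomial series (1−u)^{−3} = Σ_{n≥0} C(n+2, 2) u^n for |u|<1, with u = w/(-4):
  c_n = C(n+2, 2) / (-4)^(n+3).
  c_0 = 1/(-4)^3 = -1/64.
  c_1 = 3/(-4)^4 = 3/256.
  c_2 = 6/(-4)^5 = -3/512.
The series is valid for |w/d| < 1, i.e. |z − z₀| < |d|.
Radius of convergence: R = |-4 − z₀| = |-4| = 4 (distance from z₀ to the singularity z = -4).

c_0 = -1/64, c_1 = 3/256, c_2 = -3/512; R = 4.


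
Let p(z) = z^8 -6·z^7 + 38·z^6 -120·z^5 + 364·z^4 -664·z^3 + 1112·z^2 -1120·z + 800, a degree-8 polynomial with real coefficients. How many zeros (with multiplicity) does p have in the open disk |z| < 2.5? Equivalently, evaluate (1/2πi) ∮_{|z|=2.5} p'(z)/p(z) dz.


The zeros of p are: (1 + 3i), (1 - 3i), (1 + 1i), (1 - 1i), (0 + 2i), (0 - 2i), (1 + 3i), (1 - 3i).
Their magnitudes are: 3.162, 3.162, 1.414, 1.414, 2, 2, 3.162, 3.162.
Zeros with |z| < R = 2.5: (1 + 1i), (1 - 1i), (0 + 2i), (0 - 2i).
Count = 4.
By the argument principle, (1/2πi) ∮_{|z|=R} p'(z)/p(z) dz equals exactly this count.

Number of zeros inside |z| < 2.5: 4.
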